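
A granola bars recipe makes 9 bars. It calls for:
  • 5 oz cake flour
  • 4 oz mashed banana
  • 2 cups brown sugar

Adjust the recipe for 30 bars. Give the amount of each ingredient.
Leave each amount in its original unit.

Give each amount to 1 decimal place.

cake flour: 16.7 oz; mashed banana: 13.3 oz; brown sugar: 6.7 cup

Scaling factor: 30/9 = 10/3.
cake flour: 5 oz × 10/3 ≈ 16.7 oz
mashed banana: 4 oz × 10/3 ≈ 13.3 oz
brown sugar: 2 cup × 10/3 ≈ 6.7 cup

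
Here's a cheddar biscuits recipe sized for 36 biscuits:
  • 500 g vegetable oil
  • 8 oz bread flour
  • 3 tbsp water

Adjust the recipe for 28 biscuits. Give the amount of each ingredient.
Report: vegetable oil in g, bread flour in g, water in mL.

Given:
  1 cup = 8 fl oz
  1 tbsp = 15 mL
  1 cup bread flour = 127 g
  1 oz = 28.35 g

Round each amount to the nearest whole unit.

vegetable oil: 389 g; bread flour: 176 g; water: 35 mL

Scaling factor: 28/36 = 7/9.
vegetable oil: 500 g × 7/9 ≈ 389 g
bread flour: 8 oz × 7/9 × 28.35 g/oz ≈ 176 g
water: 3 tbsp × 7/9 × 15 mL/tbsp = 35 mL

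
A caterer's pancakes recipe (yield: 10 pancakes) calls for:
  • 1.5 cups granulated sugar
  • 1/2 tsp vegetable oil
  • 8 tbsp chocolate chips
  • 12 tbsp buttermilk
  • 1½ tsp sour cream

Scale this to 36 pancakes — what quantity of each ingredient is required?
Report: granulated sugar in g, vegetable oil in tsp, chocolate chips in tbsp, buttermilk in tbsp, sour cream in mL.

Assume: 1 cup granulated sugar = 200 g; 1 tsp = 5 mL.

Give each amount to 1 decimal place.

granulated sugar: 1080.0 g; vegetable oil: 1.8 tsp; chocolate chips: 28.8 tbsp; buttermilk: 43.2 tbsp; sour cream: 27.0 mL

Scaling factor: 36/10 = 18/5 = 3.6.
granulated sugar: 1.5 cup × 18/5 × 200 g/cup = 1080.0 g
vegetable oil: 0.5 tsp × 18/5 = 1.8 tsp
chocolate chips: 8 tbsp × 18/5 = 28.8 tbsp
buttermilk: 12 tbsp × 18/5 = 43.2 tbsp
sour cream: 1.5 tsp × 18/5 × 5 mL/tsp = 27.0 mL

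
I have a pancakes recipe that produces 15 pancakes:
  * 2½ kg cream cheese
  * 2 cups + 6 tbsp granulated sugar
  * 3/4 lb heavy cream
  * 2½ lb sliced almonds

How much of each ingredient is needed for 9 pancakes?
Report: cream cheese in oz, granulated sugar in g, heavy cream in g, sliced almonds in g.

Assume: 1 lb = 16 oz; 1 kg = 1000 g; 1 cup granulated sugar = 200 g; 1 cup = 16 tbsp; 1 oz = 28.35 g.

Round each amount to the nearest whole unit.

cream cheese: 53 oz; granulated sugar: 285 g; heavy cream: 204 g; sliced almonds: 680 g

Scaling factor: 9/15 = 3/5 = 0.6.
cream cheese: 2.5 kg × 3/5 × 1000 g/kg ÷ 28.35 g/oz ≈ 53 oz
granulated sugar: (2 cup + 6 tbsp = 2.375 cup) × 3/5 × 200 g/cup = 285 g
heavy cream: 0.75 lb × 3/5 × 16 oz/lb × 28.35 g/oz ≈ 204 g
sliced almonds: 2.5 lb × 3/5 × 16 oz/lb × 28.35 g/oz ≈ 680 g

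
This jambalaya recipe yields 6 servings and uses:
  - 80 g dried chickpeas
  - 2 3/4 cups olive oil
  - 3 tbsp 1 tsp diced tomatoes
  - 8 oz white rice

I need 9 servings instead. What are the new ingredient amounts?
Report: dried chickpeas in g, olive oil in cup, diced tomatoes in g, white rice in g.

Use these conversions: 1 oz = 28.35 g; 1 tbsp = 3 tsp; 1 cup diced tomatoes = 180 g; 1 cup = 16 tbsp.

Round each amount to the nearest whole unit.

dried chickpeas: 120 g; olive oil: 4 cup; diced tomatoes: 56 g; white rice: 340 g

Scaling factor: 9/6 = 3/2 = 1.5.
dried chickpeas: 80 g × 3/2 = 120 g
olive oil: 2.75 cup × 3/2 ≈ 4 cup
diced tomatoes: (3 tbsp + 1 tsp = 10/3 tbsp) × 3/2 ÷ 16 tbsp/cup × 180 g/cup ≈ 56 g
white rice: 8 oz × 3/2 × 28.35 g/oz ≈ 340 g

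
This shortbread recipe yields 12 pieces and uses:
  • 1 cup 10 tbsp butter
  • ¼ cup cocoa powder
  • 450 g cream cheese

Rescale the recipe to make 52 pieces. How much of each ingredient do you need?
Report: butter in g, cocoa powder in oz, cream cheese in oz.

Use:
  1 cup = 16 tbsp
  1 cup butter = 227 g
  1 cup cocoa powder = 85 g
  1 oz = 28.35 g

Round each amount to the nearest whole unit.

butter: 1598 g; cocoa powder: 3 oz; cream cheese: 69 oz

Scaling factor: 52/12 = 13/3.
butter: (1 cup + 10 tbsp = 1.625 cup) × 13/3 × 227 g/cup ≈ 1598 g
cocoa powder: 0.25 cup × 13/3 × 85 g/cup ÷ 28.35 g/oz ≈ 3 oz
cream cheese: 450 g × 13/3 ÷ 28.35 g/oz ≈ 69 oz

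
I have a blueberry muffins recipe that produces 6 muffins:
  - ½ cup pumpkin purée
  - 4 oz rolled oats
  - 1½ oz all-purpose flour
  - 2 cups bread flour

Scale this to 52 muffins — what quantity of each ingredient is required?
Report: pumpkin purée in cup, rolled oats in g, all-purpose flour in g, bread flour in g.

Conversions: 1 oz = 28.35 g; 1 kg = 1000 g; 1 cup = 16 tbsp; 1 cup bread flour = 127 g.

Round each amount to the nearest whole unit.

Scaling factor: 52/6 = 26/3.
pumpkin purée: 0.5 cup × 26/3 ≈ 4 cup
rolled oats: 4 oz × 26/3 × 28.35 g/oz ≈ 983 g
all-purpose flour: 1.5 oz × 26/3 × 28.35 g/oz ≈ 369 g
bread flour: 2 cup × 26/3 × 127 g/cup ≈ 2201 g

pumpkin purée: 4 cup; rolled oats: 983 g; all-purpose flour: 369 g; bread flour: 2201 g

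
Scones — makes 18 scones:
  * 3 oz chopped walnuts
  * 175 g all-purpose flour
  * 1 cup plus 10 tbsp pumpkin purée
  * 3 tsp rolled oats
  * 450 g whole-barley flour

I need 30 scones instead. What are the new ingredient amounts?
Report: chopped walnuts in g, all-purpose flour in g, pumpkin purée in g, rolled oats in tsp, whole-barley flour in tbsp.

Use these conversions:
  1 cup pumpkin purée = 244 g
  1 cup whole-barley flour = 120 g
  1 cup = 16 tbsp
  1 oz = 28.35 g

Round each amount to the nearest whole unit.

chopped walnuts: 142 g; all-purpose flour: 292 g; pumpkin purée: 661 g; rolled oats: 5 tsp; whole-barley flour: 100 tbsp

Scaling factor: 30/18 = 5/3.
chopped walnuts: 3 oz × 5/3 × 28.35 g/oz ≈ 142 g
all-purpose flour: 175 g × 5/3 ≈ 292 g
pumpkin purée: (1 cup + 10 tbsp = 1.625 cup) × 5/3 × 244 g/cup ≈ 661 g
rolled oats: 3 tsp × 5/3 = 5 tsp
whole-barley flour: 450 g × 5/3 ÷ 120 g/cup × 16 tbsp/cup = 100 tbsp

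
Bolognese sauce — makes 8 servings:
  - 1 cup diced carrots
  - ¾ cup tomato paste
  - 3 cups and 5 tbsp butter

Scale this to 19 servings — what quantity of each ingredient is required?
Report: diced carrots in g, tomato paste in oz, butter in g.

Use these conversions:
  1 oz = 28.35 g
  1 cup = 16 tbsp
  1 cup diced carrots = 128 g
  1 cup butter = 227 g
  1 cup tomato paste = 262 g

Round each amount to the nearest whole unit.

diced carrots: 304 g; tomato paste: 16 oz; butter: 1786 g

Scaling factor: 19/8 = 2.375.
diced carrots: 1 cup × 19/8 × 128 g/cup = 304 g
tomato paste: 0.75 cup × 19/8 × 262 g/cup ÷ 28.35 g/oz ≈ 16 oz
butter: (3 cup + 5 tbsp = 3.3125 cup) × 19/8 × 227 g/cup ≈ 1786 g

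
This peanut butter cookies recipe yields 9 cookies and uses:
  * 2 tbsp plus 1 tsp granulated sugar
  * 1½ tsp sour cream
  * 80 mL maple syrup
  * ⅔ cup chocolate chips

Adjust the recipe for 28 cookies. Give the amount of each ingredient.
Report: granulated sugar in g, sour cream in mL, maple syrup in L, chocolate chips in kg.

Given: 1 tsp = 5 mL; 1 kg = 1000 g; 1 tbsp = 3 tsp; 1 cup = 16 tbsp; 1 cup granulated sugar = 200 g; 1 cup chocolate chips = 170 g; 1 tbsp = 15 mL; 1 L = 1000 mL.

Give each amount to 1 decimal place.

Scaling factor: 28/9.
granulated sugar: (2 tbsp + 1 tsp = 7/3 tbsp) × 28/9 ÷ 16 tbsp/cup × 200 g/cup ≈ 90.7 g
sour cream: 1.5 tsp × 28/9 × 5 mL/tsp ≈ 23.3 mL
maple syrup: 80 mL × 28/9 ÷ 1000 mL/L ≈ 0.2 L
chocolate chips: 2/3 cup × 28/9 × 170 g/cup ÷ 1000 g/kg ≈ 0.4 kg

granulated sugar: 90.7 g; sour cream: 23.3 mL; maple syrup: 0.2 L; chocolate chips: 0.4 kg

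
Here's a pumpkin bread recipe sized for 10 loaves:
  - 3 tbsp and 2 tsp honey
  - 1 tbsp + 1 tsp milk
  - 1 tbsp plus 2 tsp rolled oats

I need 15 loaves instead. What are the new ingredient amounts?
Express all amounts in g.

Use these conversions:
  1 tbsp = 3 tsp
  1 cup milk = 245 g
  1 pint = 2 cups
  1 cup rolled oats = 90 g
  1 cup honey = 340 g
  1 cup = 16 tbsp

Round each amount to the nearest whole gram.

honey: 117 g; milk: 31 g; rolled oats: 14 g

Scaling factor: 15/10 = 3/2 = 1.5.
honey: (3 tbsp + 2 tsp = 11/3 tbsp) × 3/2 ÷ 16 tbsp/cup × 340 g/cup ≈ 117 g
milk: (1 tbsp + 1 tsp = 4/3 tbsp) × 3/2 ÷ 16 tbsp/cup × 245 g/cup ≈ 31 g
rolled oats: (1 tbsp + 2 tsp = 5/3 tbsp) × 3/2 ÷ 16 tbsp/cup × 90 g/cup ≈ 14 g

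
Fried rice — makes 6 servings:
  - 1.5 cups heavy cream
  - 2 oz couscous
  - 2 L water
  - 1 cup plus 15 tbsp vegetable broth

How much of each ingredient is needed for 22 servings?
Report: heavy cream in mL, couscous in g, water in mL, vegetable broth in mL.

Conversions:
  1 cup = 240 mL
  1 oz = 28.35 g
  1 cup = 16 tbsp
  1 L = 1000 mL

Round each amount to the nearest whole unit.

Scaling factor: 22/6 = 11/3.
heavy cream: 1.5 cup × 11/3 × 240 mL/cup = 1320 mL
couscous: 2 oz × 11/3 × 28.35 g/oz ≈ 208 g
water: 2 L × 11/3 × 1000 mL/L ≈ 7333 mL
vegetable broth: (1 cup + 15 tbsp = 1.9375 cup) × 11/3 × 240 mL/cup = 1705 mL

heavy cream: 1320 mL; couscous: 208 g; water: 7333 mL; vegetable broth: 1705 mL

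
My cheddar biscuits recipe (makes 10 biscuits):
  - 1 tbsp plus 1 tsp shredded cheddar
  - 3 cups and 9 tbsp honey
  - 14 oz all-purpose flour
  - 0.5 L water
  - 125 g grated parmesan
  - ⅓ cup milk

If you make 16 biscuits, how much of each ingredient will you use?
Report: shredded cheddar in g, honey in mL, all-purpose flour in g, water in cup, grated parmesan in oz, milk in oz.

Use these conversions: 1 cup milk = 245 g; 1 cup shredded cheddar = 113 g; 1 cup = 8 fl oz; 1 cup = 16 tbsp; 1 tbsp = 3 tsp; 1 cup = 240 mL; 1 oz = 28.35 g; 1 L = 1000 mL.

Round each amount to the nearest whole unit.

Scaling factor: 16/10 = 8/5 = 1.6.
shredded cheddar: (1 tbsp + 1 tsp = 4/3 tbsp) × 8/5 ÷ 16 tbsp/cup × 113 g/cup ≈ 15 g
honey: (3 cup + 9 tbsp = 3.5625 cup) × 8/5 × 240 mL/cup = 1368 mL
all-purpose flour: 14 oz × 8/5 × 28.35 g/oz ≈ 635 g
water: 0.5 L × 8/5 × 1000 mL/L ÷ 240 mL/cup ≈ 3 cup
grated parmesan: 125 g × 8/5 ÷ 28.35 g/oz ≈ 7 oz
milk: 1/3 cup × 8/5 × 245 g/cup ÷ 28.35 g/oz ≈ 5 oz

shredded cheddar: 15 g; honey: 1368 mL; all-purpose flour: 635 g; water: 3 cup; grated parmesan: 7 oz; milk: 5 oz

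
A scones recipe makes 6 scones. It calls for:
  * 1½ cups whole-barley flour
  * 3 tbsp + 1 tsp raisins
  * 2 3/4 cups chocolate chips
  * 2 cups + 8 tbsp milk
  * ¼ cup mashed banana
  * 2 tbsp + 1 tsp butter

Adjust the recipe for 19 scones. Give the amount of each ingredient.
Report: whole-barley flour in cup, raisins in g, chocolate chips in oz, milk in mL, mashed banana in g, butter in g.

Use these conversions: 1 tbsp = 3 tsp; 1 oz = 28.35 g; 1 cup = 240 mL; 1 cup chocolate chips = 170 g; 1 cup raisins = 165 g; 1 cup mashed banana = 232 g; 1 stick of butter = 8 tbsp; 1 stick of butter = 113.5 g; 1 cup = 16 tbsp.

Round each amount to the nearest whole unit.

whole-barley flour: 5 cup; raisins: 109 g; chocolate chips: 52 oz; milk: 1900 mL; mashed banana: 184 g; butter: 105 g

Scaling factor: 19/6.
whole-barley flour: 1.5 cup × 19/6 ≈ 5 cup
raisins: (3 tbsp + 1 tsp = 10/3 tbsp) × 19/6 ÷ 16 tbsp/cup × 165 g/cup ≈ 109 g
chocolate chips: 2.75 cup × 19/6 × 170 g/cup ÷ 28.35 g/oz ≈ 52 oz
milk: (2 cup + 8 tbsp = 2.5 cup) × 19/6 × 240 mL/cup = 1900 mL
mashed banana: 0.25 cup × 19/6 × 232 g/cup ≈ 184 g
butter: (2 tbsp + 1 tsp = 7/3 tbsp) × 19/6 ÷ 8 tbsp/stick × 113.5 g/stick ≈ 105 g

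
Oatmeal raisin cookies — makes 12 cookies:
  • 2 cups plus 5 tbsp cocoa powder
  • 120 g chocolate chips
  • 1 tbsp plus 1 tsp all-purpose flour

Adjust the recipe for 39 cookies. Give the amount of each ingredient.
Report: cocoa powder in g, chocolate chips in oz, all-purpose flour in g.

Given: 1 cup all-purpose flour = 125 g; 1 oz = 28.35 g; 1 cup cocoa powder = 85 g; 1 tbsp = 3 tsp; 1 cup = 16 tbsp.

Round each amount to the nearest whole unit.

Scaling factor: 39/12 = 13/4 = 3.25.
cocoa powder: (2 cup + 5 tbsp = 2.3125 cup) × 13/4 × 85 g/cup ≈ 639 g
chocolate chips: 120 g × 13/4 ÷ 28.35 g/oz ≈ 14 oz
all-purpose flour: (1 tbsp + 1 tsp = 4/3 tbsp) × 13/4 ÷ 16 tbsp/cup × 125 g/cup ≈ 34 g

cocoa powder: 639 g; chocolate chips: 14 oz; all-purpose flour: 34 g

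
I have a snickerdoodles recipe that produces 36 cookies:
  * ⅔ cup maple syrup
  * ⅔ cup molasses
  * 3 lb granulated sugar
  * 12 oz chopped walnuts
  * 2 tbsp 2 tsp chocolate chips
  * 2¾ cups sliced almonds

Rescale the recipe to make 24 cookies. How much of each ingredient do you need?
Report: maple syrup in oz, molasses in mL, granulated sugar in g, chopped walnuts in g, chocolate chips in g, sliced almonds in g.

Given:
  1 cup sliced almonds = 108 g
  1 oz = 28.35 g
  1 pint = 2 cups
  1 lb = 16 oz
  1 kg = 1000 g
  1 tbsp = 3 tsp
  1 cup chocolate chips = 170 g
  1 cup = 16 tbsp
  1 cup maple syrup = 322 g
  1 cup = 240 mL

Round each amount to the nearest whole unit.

maple syrup: 5 oz; molasses: 107 mL; granulated sugar: 907 g; chopped walnuts: 227 g; chocolate chips: 19 g; sliced almonds: 198 g

Scaling factor: 24/36 = 2/3.
maple syrup: 2/3 cup × 2/3 × 322 g/cup ÷ 28.35 g/oz ≈ 5 oz
molasses: 2/3 cup × 2/3 × 240 mL/cup ≈ 107 mL
granulated sugar: 3 lb × 2/3 × 16 oz/lb × 28.35 g/oz ≈ 907 g
chopped walnuts: 12 oz × 2/3 × 28.35 g/oz ≈ 227 g
chocolate chips: (2 tbsp + 2 tsp = 8/3 tbsp) × 2/3 ÷ 16 tbsp/cup × 170 g/cup ≈ 19 g
sliced almonds: 2.75 cup × 2/3 × 108 g/cup = 198 g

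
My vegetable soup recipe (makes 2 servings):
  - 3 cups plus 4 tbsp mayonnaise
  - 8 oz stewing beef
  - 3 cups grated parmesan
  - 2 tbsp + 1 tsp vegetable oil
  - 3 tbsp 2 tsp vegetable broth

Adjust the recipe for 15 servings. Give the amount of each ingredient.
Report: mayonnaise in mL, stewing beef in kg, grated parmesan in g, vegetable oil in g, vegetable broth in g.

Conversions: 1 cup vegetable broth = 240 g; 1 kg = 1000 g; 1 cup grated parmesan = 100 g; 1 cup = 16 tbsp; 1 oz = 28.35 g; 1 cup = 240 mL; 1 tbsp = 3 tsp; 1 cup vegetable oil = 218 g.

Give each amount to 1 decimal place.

mayonnaise: 5850.0 mL; stewing beef: 1.7 kg; grated parmesan: 2250.0 g; vegetable oil: 238.4 g; vegetable broth: 412.5 g

Scaling factor: 15/2 = 7.5.
mayonnaise: (3 cup + 4 tbsp = 3.25 cup) × 15/2 × 240 mL/cup = 5850.0 mL
stewing beef: 8 oz × 15/2 × 28.35 g/oz ÷ 1000 g/kg ≈ 1.7 kg
grated parmesan: 3 cup × 15/2 × 100 g/cup = 2250.0 g
vegetable oil: (2 tbsp + 1 tsp = 7/3 tbsp) × 15/2 ÷ 16 tbsp/cup × 218 g/cup ≈ 238.4 g
vegetable broth: (3 tbsp + 2 tsp = 11/3 tbsp) × 15/2 ÷ 16 tbsp/cup × 240 g/cup = 412.5 g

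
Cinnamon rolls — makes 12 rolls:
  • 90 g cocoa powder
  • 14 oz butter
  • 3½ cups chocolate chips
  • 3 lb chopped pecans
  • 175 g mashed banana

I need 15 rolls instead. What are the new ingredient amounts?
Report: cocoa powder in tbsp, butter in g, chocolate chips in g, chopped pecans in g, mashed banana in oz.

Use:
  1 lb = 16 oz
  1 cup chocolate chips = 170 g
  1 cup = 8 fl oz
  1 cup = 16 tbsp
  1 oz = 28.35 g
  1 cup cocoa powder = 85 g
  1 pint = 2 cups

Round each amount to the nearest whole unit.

Scaling factor: 15/12 = 5/4 = 1.25.
cocoa powder: 90 g × 5/4 ÷ 85 g/cup × 16 tbsp/cup ≈ 21 tbsp
butter: 14 oz × 5/4 × 28.35 g/oz ≈ 496 g
chocolate chips: 3.5 cup × 5/4 × 170 g/cup ≈ 744 g
chopped pecans: 3 lb × 5/4 × 16 oz/lb × 28.35 g/oz = 1701 g
mashed banana: 175 g × 5/4 ÷ 28.35 g/oz ≈ 8 oz

cocoa powder: 21 tbsp; butter: 496 g; chocolate chips: 744 g; chopped pecans: 1701 g; mashed banana: 8 oz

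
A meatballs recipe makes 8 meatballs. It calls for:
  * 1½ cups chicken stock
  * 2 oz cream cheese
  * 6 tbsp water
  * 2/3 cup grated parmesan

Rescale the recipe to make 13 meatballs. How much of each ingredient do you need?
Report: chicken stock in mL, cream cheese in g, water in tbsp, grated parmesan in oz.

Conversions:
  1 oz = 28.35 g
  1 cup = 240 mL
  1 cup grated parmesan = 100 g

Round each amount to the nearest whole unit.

chicken stock: 585 mL; cream cheese: 92 g; water: 10 tbsp; grated parmesan: 4 oz

Scaling factor: 13/8 = 1.625.
chicken stock: 1.5 cup × 13/8 × 240 mL/cup = 585 mL
cream cheese: 2 oz × 13/8 × 28.35 g/oz ≈ 92 g
water: 6 tbsp × 13/8 ≈ 10 tbsp
grated parmesan: 2/3 cup × 13/8 × 100 g/cup ÷ 28.35 g/oz ≈ 4 oz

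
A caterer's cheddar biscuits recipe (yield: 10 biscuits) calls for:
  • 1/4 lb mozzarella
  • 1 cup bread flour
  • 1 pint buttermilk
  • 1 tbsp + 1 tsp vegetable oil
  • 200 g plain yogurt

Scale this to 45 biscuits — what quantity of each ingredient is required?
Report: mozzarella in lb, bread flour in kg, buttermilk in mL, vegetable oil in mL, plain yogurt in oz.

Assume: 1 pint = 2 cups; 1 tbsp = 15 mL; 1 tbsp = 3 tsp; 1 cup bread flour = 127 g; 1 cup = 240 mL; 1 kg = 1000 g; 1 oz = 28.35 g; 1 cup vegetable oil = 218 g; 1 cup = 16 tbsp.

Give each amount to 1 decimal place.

Scaling factor: 45/10 = 9/2 = 4.5.
mozzarella: 0.25 lb × 9/2 ≈ 1.1 lb
bread flour: 1 cup × 9/2 × 127 g/cup ÷ 1000 g/kg ≈ 0.6 kg
buttermilk: 1 pint × 9/2 × 2 cup/pint × 240 mL/cup = 2160.0 mL
vegetable oil: (1 tbsp + 1 tsp = 4/3 tbsp) × 9/2 × 15 mL/tbsp = 90.0 mL
plain yogurt: 200 g × 9/2 ÷ 28.35 g/oz ≈ 31.7 oz

mozzarella: 1.1 lb; bread flour: 0.6 kg; buttermilk: 2160.0 mL; vegetable oil: 90.0 mL; plain yogurt: 31.7 oz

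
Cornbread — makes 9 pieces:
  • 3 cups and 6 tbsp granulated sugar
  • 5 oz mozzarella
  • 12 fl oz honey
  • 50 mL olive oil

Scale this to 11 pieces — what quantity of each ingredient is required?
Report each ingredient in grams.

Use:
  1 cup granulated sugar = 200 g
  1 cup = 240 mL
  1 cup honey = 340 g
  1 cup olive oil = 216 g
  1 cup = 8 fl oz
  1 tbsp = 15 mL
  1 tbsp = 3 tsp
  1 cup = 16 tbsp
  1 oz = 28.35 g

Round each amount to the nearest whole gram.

Scaling factor: 11/9.
granulated sugar: (3 cup + 6 tbsp = 3.375 cup) × 11/9 × 200 g/cup = 825 g
mozzarella: 5 oz × 11/9 × 28.35 g/oz ≈ 173 g
honey: 12 fl oz × 11/9 ÷ 8 fl oz/cup × 340 g/cup ≈ 623 g
olive oil: 50 mL × 11/9 ÷ 240 mL/cup × 216 g/cup = 55 g

granulated sugar: 825 g; mozzarella: 173 g; honey: 623 g; olive oil: 55 g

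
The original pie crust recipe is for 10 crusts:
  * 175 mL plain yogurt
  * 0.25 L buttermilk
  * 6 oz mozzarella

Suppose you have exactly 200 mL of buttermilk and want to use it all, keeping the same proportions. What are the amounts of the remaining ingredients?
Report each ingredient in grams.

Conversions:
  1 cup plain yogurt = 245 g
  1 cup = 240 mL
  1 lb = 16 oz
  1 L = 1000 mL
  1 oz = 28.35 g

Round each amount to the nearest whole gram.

plain yogurt: 143 g; mozzarella: 136 g

The original recipe has 250 mL of buttermilk, so the scaling factor is 200 ÷ 250 = 4/5 = 0.8.
plain yogurt: 175 mL × 4/5 ÷ 240 mL/cup × 245 g/cup ≈ 143 g
mozzarella: 6 oz × 4/5 × 28.35 g/oz ≈ 136 g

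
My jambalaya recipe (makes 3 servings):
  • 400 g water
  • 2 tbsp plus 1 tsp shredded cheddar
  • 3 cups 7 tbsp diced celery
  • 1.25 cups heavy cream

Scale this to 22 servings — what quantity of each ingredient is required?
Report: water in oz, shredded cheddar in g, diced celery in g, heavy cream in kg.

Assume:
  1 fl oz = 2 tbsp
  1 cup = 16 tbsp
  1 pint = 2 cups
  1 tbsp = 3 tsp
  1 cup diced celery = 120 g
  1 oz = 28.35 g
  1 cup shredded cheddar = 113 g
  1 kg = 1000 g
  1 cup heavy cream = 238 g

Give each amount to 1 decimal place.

Scaling factor: 22/3.
water: 400 g × 22/3 ÷ 28.35 g/oz ≈ 103.5 oz
shredded cheddar: (2 tbsp + 1 tsp = 7/3 tbsp) × 22/3 ÷ 16 tbsp/cup × 113 g/cup ≈ 120.8 g
diced celery: (3 cup + 7 tbsp = 3.4375 cup) × 22/3 × 120 g/cup = 3025.0 g
heavy cream: 1.25 cup × 22/3 × 238 g/cup ÷ 1000 g/kg ≈ 2.2 kg

water: 103.5 oz; shredded cheddar: 120.8 g; diced celery: 3025.0 g; heavy cream: 2.2 kg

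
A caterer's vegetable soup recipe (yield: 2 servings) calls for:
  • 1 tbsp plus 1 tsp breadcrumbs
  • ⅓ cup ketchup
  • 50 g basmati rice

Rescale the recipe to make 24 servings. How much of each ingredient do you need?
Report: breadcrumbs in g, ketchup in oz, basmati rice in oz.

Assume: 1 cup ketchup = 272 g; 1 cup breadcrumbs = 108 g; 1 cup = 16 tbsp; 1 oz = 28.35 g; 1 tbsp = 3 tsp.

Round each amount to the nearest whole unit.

breadcrumbs: 108 g; ketchup: 38 oz; basmati rice: 21 oz

Scaling factor: 24/2 = 12.
breadcrumbs: (1 tbsp + 1 tsp = 4/3 tbsp) × 12 ÷ 16 tbsp/cup × 108 g/cup = 108 g
ketchup: 1/3 cup × 12 × 272 g/cup ÷ 28.35 g/oz ≈ 38 oz
basmati rice: 50 g × 12 ÷ 28.35 g/oz ≈ 21 oz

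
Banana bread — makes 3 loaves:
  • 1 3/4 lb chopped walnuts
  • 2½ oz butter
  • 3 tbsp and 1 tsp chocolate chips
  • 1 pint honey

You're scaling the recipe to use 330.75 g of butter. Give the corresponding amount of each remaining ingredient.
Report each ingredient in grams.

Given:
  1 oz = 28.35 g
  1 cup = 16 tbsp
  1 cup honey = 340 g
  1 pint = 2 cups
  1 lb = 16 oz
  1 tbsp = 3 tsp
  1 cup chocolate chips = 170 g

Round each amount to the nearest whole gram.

The original recipe has 70.875 g of butter, so the scaling factor is 330.75 ÷ 70.875 = 14/3.
chopped walnuts: 1.75 lb × 14/3 × 16 oz/lb × 28.35 g/oz ≈ 3704 g
chocolate chips: (3 tbsp + 1 tsp = 10/3 tbsp) × 14/3 ÷ 16 tbsp/cup × 170 g/cup ≈ 165 g
honey: 1 pint × 14/3 × 2 cup/pint × 340 g/cup ≈ 3173 g

chopped walnuts: 3704 g; chocolate chips: 165 g; honey: 3173 g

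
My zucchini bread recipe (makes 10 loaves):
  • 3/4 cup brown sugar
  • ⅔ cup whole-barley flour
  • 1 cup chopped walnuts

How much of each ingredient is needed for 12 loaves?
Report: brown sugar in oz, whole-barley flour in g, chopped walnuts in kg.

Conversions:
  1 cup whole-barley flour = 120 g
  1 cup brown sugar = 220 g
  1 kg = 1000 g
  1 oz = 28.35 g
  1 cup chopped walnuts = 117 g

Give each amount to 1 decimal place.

Scaling factor: 12/10 = 6/5 = 1.2.
brown sugar: 0.75 cup × 6/5 × 220 g/cup ÷ 28.35 g/oz ≈ 7.0 oz
whole-barley flour: 2/3 cup × 6/5 × 120 g/cup = 96.0 g
chopped walnuts: 1 cup × 6/5 × 117 g/cup ÷ 1000 g/kg ≈ 0.1 kg

brown sugar: 7.0 oz; whole-barley flour: 96.0 g; chopped walnuts: 0.1 kg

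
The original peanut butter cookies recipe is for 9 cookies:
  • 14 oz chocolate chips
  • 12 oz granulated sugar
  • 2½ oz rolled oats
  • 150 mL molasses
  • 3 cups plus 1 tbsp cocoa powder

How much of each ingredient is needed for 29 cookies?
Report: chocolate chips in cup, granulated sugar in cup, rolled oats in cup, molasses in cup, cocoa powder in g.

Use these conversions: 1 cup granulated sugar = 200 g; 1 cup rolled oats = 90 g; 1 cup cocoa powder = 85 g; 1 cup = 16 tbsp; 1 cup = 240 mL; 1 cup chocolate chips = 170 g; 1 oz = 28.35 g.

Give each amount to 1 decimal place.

Scaling factor: 29/9.
chocolate chips: 14 oz × 29/9 × 28.35 g/oz ÷ 170 g/cup ≈ 7.5 cup
granulated sugar: 12 oz × 29/9 × 28.35 g/oz ÷ 200 g/cup ≈ 5.5 cup
rolled oats: 2.5 oz × 29/9 × 28.35 g/oz ÷ 90 g/cup ≈ 2.5 cup
molasses: 150 mL × 29/9 ÷ 240 mL/cup ≈ 2.0 cup
cocoa powder: (3 cup + 1 tbsp = 3.0625 cup) × 29/9 × 85 g/cup ≈ 838.8 g

chocolate chips: 7.5 cup; granulated sugar: 5.5 cup; rolled oats: 2.5 cup; molasses: 2.0 cup; cocoa powder: 838.8 g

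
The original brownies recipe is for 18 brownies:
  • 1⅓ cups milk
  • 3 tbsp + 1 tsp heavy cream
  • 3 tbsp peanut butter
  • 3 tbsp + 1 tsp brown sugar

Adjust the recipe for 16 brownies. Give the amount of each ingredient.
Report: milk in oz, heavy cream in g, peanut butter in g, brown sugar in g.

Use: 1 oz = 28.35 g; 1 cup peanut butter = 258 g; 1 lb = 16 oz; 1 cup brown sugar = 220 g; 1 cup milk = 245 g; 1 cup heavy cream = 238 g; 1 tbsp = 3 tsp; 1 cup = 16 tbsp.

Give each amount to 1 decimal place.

milk: 10.2 oz; heavy cream: 44.1 g; peanut butter: 43.0 g; brown sugar: 40.7 g

Scaling factor: 16/18 = 8/9.
milk: 4/3 cup × 8/9 × 245 g/cup ÷ 28.35 g/oz ≈ 10.2 oz
heavy cream: (3 tbsp + 1 tsp = 10/3 tbsp) × 8/9 ÷ 16 tbsp/cup × 238 g/cup ≈ 44.1 g
peanut butter: 3 tbsp × 8/9 ÷ 16 tbsp/cup × 258 g/cup = 43.0 g
brown sugar: (3 tbsp + 1 tsp = 10/3 tbsp) × 8/9 ÷ 16 tbsp/cup × 220 g/cup ≈ 40.7 g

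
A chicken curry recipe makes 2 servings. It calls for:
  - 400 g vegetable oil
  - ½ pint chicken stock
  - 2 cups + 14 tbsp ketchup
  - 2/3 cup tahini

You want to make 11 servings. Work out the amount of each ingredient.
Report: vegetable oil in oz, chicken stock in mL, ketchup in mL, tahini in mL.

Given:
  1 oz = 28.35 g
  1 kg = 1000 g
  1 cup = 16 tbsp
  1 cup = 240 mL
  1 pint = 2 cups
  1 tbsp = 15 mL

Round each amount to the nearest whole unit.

Scaling factor: 11/2 = 5.5.
vegetable oil: 400 g × 11/2 ÷ 28.35 g/oz ≈ 78 oz
chicken stock: 0.5 pint × 11/2 × 2 cup/pint × 240 mL/cup = 1320 mL
ketchup: (2 cup + 14 tbsp = 2.875 cup) × 11/2 × 240 mL/cup = 3795 mL
tahini: 2/3 cup × 11/2 × 240 mL/cup = 880 mL

vegetable oil: 78 oz; chicken stock: 1320 mL; ketchup: 3795 mL; tahini: 880 mL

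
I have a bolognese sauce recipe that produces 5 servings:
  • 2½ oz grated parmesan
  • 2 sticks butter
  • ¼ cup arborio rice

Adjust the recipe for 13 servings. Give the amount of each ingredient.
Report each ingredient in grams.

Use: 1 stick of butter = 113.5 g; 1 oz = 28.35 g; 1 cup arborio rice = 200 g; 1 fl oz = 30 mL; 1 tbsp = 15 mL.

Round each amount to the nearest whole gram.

grated parmesan: 184 g; butter: 590 g; arborio rice: 130 g

Scaling factor: 13/5 = 2.6.
grated parmesan: 2.5 oz × 13/5 × 28.35 g/oz ≈ 184 g
butter: 2 stick × 13/5 × 113.5 g/stick ≈ 590 g
arborio rice: 0.25 cup × 13/5 × 200 g/cup = 130 g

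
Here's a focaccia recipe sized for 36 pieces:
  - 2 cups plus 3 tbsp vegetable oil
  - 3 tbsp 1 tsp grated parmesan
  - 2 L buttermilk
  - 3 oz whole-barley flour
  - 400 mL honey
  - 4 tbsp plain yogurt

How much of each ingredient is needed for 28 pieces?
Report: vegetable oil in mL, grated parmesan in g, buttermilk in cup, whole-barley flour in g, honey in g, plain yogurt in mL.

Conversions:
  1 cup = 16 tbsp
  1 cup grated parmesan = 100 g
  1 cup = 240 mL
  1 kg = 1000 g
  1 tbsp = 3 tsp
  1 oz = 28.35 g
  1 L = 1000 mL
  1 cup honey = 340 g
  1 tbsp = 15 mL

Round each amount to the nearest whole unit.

vegetable oil: 408 mL; grated parmesan: 16 g; buttermilk: 6 cup; whole-barley flour: 66 g; honey: 441 g; plain yogurt: 47 mL

Scaling factor: 28/36 = 7/9.
vegetable oil: (2 cup + 3 tbsp = 2.1875 cup) × 7/9 × 240 mL/cup ≈ 408 mL
grated parmesan: (3 tbsp + 1 tsp = 10/3 tbsp) × 7/9 ÷ 16 tbsp/cup × 100 g/cup ≈ 16 g
buttermilk: 2 L × 7/9 × 1000 mL/L ÷ 240 mL/cup ≈ 6 cup
whole-barley flour: 3 oz × 7/9 × 28.35 g/oz ≈ 66 g
honey: 400 mL × 7/9 ÷ 240 mL/cup × 340 g/cup ≈ 441 g
plain yogurt: 4 tbsp × 7/9 × 15 mL/tbsp ≈ 47 mL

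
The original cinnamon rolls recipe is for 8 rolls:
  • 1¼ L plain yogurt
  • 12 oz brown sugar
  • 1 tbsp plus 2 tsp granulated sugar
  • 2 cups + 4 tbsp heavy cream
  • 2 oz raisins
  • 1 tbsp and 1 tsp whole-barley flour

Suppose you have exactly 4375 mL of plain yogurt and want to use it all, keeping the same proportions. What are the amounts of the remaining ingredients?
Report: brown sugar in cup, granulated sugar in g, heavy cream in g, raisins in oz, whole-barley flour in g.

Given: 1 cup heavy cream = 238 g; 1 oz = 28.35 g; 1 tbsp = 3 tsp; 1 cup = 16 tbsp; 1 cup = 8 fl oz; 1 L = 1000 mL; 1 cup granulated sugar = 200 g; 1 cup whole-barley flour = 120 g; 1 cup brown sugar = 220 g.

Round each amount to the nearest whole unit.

brown sugar: 5 cup; granulated sugar: 73 g; heavy cream: 1874 g; raisins: 7 oz; whole-barley flour: 35 g

The original recipe has 1250 mL of plain yogurt, so the scaling factor is 4375 ÷ 1250 = 7/2 = 3.5.
brown sugar: 12 oz × 7/2 × 28.35 g/oz ÷ 220 g/cup ≈ 5 cup
granulated sugar: (1 tbsp + 2 tsp = 5/3 tbsp) × 7/2 ÷ 16 tbsp/cup × 200 g/cup ≈ 73 g
heavy cream: (2 cup + 4 tbsp = 2.25 cup) × 7/2 × 238 g/cup ≈ 1874 g
raisins: 2 oz × 7/2 = 7 oz
whole-barley flour: (1 tbsp + 1 tsp = 4/3 tbsp) × 7/2 ÷ 16 tbsp/cup × 120 g/cup = 35 g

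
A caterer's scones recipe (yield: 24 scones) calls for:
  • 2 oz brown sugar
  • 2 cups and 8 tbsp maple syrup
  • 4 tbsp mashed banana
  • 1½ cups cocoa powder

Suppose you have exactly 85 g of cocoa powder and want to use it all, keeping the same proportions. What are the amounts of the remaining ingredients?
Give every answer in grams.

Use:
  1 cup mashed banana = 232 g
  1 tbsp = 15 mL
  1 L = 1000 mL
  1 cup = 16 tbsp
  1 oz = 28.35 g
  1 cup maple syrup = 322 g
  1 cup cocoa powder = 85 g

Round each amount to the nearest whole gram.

brown sugar: 38 g; maple syrup: 537 g; mashed banana: 39 g

The original recipe has 127.5 g of cocoa powder, so the scaling factor is 85 ÷ 127.5 = 2/3.
brown sugar: 2 oz × 2/3 × 28.35 g/oz ≈ 38 g
maple syrup: (2 cup + 8 tbsp = 2.5 cup) × 2/3 × 322 g/cup ≈ 537 g
mashed banana: 4 tbsp × 2/3 ÷ 16 tbsp/cup × 232 g/cup ≈ 39 g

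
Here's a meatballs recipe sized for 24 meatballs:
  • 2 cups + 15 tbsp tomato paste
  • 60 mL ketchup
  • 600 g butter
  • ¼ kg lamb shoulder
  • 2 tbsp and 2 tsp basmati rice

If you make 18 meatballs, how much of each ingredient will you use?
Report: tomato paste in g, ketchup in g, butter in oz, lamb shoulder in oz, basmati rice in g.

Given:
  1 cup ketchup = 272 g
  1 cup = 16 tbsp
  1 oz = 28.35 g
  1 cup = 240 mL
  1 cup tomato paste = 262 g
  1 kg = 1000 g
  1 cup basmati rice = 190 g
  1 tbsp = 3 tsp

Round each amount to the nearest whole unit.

tomato paste: 577 g; ketchup: 51 g; butter: 16 oz; lamb shoulder: 7 oz; basmati rice: 24 g

Scaling factor: 18/24 = 3/4 = 0.75.
tomato paste: (2 cup + 15 tbsp = 2.9375 cup) × 3/4 × 262 g/cup ≈ 577 g
ketchup: 60 mL × 3/4 ÷ 240 mL/cup × 272 g/cup = 51 g
butter: 600 g × 3/4 ÷ 28.35 g/oz ≈ 16 oz
lamb shoulder: 0.25 kg × 3/4 × 1000 g/kg ÷ 28.35 g/oz ≈ 7 oz
basmati rice: (2 tbsp + 2 tsp = 8/3 tbsp) × 3/4 ÷ 16 tbsp/cup × 190 g/cup ≈ 24 g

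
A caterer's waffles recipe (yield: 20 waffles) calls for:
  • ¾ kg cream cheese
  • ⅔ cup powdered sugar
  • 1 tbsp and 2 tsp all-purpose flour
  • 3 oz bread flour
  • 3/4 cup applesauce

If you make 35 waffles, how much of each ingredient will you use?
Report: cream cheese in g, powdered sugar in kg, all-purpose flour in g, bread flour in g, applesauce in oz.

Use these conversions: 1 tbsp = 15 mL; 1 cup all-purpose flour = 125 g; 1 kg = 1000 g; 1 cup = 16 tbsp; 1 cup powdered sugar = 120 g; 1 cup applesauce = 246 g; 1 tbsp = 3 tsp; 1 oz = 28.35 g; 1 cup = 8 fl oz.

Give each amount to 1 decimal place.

Scaling factor: 35/20 = 7/4 = 1.75.
cream cheese: 0.75 kg × 7/4 × 1000 g/kg = 1312.5 g
powdered sugar: 2/3 cup × 7/4 × 120 g/cup ÷ 1000 g/kg ≈ 0.1 kg
all-purpose flour: (1 tbsp + 2 tsp = 5/3 tbsp) × 7/4 ÷ 16 tbsp/cup × 125 g/cup ≈ 22.8 g
bread flour: 3 oz × 7/4 × 28.35 g/oz ≈ 148.8 g
applesauce: 0.75 cup × 7/4 × 246 g/cup ÷ 28.35 g/oz ≈ 11.4 oz

cream cheese: 1312.5 g; powdered sugar: 0.1 kg; all-purpose flour: 22.8 g; bread flour: 148.8 g; applesauce: 11.4 oz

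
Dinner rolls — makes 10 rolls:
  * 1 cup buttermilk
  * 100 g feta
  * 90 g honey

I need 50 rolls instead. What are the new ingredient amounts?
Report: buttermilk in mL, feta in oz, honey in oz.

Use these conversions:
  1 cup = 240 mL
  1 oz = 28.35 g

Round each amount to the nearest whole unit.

Scaling factor: 50/10 = 5.
buttermilk: 1 cup × 5 × 240 mL/cup = 1200 mL
feta: 100 g × 5 ÷ 28.35 g/oz ≈ 18 oz
honey: 90 g × 5 ÷ 28.35 g/oz ≈ 16 oz

buttermilk: 1200 mL; feta: 18 oz; honey: 16 oz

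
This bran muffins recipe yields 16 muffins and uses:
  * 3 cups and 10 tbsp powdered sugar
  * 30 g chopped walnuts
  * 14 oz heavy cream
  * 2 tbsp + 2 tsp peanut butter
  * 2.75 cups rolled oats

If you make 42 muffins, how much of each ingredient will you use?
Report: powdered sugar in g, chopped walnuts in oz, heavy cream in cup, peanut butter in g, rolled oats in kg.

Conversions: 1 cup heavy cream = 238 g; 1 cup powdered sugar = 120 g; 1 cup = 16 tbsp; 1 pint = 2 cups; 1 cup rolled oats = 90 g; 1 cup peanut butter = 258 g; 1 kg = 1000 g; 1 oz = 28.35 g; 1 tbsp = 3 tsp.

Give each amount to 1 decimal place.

powdered sugar: 1141.9 g; chopped walnuts: 2.8 oz; heavy cream: 4.4 cup; peanut butter: 112.9 g; rolled oats: 0.6 kg

Scaling factor: 42/16 = 21/8 = 2.625.
powdered sugar: (3 cup + 10 tbsp = 3.625 cup) × 21/8 × 120 g/cup ≈ 1141.9 g
chopped walnuts: 30 g × 21/8 ÷ 28.35 g/oz ≈ 2.8 oz
heavy cream: 14 oz × 21/8 × 28.35 g/oz ÷ 238 g/cup ≈ 4.4 cup
peanut butter: (2 tbsp + 2 tsp = 8/3 tbsp) × 21/8 ÷ 16 tbsp/cup × 258 g/cup ≈ 112.9 g
rolled oats: 2.75 cup × 21/8 × 90 g/cup ÷ 1000 g/kg ≈ 0.6 kg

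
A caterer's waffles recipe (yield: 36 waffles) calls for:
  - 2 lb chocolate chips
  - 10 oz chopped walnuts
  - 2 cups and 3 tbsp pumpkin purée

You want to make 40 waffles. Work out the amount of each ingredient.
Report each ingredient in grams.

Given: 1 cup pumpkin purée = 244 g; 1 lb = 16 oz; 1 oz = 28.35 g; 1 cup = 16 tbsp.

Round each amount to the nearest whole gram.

Scaling factor: 40/36 = 10/9.
chocolate chips: 2 lb × 10/9 × 16 oz/lb × 28.35 g/oz = 1008 g
chopped walnuts: 10 oz × 10/9 × 28.35 g/oz = 315 g
pumpkin purée: (2 cup + 3 tbsp = 2.1875 cup) × 10/9 × 244 g/cup ≈ 593 g

chocolate chips: 1008 g; chopped walnuts: 315 g; pumpkin purée: 593 g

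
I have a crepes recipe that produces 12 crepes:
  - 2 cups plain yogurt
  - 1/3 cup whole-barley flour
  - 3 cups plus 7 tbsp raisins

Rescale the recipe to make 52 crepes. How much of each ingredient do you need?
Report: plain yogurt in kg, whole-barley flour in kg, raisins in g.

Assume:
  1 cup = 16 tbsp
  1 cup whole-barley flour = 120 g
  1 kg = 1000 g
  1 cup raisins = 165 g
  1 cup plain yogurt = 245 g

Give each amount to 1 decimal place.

plain yogurt: 2.1 kg; whole-barley flour: 0.2 kg; raisins: 2457.8 g

Scaling factor: 52/12 = 13/3.
plain yogurt: 2 cup × 13/3 × 245 g/cup ÷ 1000 g/kg ≈ 2.1 kg
whole-barley flour: 1/3 cup × 13/3 × 120 g/cup ÷ 1000 g/kg ≈ 0.2 kg
raisins: (3 cup + 7 tbsp = 3.4375 cup) × 13/3 × 165 g/cup ≈ 2457.8 g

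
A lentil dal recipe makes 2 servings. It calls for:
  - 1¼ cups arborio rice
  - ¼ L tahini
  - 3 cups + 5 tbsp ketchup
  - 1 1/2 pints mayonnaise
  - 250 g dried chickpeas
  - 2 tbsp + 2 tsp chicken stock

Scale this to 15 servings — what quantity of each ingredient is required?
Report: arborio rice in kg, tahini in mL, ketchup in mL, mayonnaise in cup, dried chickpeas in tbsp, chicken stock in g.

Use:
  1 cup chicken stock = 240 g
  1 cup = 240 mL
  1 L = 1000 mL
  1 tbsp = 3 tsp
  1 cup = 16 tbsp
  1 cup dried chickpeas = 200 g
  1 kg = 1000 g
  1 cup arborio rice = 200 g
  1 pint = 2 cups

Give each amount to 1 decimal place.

arborio rice: 1.9 kg; tahini: 1875.0 mL; ketchup: 5962.5 mL; mayonnaise: 22.5 cup; dried chickpeas: 150.0 tbsp; chicken stock: 300.0 g

Scaling factor: 15/2 = 7.5.
arborio rice: 1.25 cup × 15/2 × 200 g/cup ÷ 1000 g/kg ≈ 1.9 kg
tahini: 0.25 L × 15/2 × 1000 mL/L = 1875.0 mL
ketchup: (3 cup + 5 tbsp = 3.3125 cup) × 15/2 × 240 mL/cup = 5962.5 mL
mayonnaise: 1.5 pint × 15/2 × 2 cup/pint = 22.5 cup
dried chickpeas: 250 g × 15/2 ÷ 200 g/cup × 16 tbsp/cup = 150.0 tbsp
chicken stock: (2 tbsp + 2 tsp = 8/3 tbsp) × 15/2 ÷ 16 tbsp/cup × 240 g/cup = 300.0 g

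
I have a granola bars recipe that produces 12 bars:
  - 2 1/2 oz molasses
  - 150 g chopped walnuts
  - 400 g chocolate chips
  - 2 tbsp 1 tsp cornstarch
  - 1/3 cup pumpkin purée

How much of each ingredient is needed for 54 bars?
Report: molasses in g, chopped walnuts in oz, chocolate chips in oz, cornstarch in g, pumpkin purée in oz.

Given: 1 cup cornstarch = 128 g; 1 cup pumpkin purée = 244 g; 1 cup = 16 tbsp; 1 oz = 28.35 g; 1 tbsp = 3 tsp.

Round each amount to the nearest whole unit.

Scaling factor: 54/12 = 9/2 = 4.5.
molasses: 2.5 oz × 9/2 × 28.35 g/oz ≈ 319 g
chopped walnuts: 150 g × 9/2 ÷ 28.35 g/oz ≈ 24 oz
chocolate chips: 400 g × 9/2 ÷ 28.35 g/oz ≈ 63 oz
cornstarch: (2 tbsp + 1 tsp = 7/3 tbsp) × 9/2 ÷ 16 tbsp/cup × 128 g/cup = 84 g
pumpkin purée: 1/3 cup × 9/2 × 244 g/cup ÷ 28.35 g/oz ≈ 13 oz

molasses: 319 g; chopped walnuts: 24 oz; chocolate chips: 63 oz; cornstarch: 84 g; pumpkin purée: 13 oz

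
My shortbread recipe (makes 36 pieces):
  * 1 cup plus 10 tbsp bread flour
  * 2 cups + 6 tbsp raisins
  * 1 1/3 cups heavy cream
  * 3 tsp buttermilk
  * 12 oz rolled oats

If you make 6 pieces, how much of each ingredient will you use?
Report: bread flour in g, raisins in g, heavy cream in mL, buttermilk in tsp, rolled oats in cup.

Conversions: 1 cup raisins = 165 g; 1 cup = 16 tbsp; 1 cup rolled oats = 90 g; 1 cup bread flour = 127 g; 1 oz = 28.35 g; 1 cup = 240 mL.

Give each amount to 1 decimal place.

Scaling factor: 6/36 = 1/6.
bread flour: (1 cup + 10 tbsp = 1.625 cup) × 1/6 × 127 g/cup ≈ 34.4 g
raisins: (2 cup + 6 tbsp = 2.375 cup) × 1/6 × 165 g/cup ≈ 65.3 g
heavy cream: 4/3 cup × 1/6 × 240 mL/cup ≈ 53.3 mL
buttermilk: 3 tsp × 1/6 = 0.5 tsp
rolled oats: 12 oz × 1/6 × 28.35 g/oz ÷ 90 g/cup ≈ 0.6 cup

bread flour: 34.4 g; raisins: 65.3 g; heavy cream: 53.3 mL; buttermilk: 0.5 tsp; rolled oats: 0.6 cup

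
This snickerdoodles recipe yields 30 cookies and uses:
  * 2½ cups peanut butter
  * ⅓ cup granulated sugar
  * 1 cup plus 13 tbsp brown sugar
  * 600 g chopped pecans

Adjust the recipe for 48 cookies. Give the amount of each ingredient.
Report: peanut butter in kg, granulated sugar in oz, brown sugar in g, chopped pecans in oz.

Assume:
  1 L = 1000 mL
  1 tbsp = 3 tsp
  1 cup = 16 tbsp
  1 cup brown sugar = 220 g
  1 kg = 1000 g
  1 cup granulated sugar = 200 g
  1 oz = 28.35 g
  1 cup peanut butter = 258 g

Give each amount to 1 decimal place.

peanut butter: 1.0 kg; granulated sugar: 3.8 oz; brown sugar: 638.0 g; chopped pecans: 33.9 oz

Scaling factor: 48/30 = 8/5 = 1.6.
peanut butter: 2.5 cup × 8/5 × 258 g/cup ÷ 1000 g/kg ≈ 1.0 kg
granulated sugar: 1/3 cup × 8/5 × 200 g/cup ÷ 28.35 g/oz ≈ 3.8 oz
brown sugar: (1 cup + 13 tbsp = 1.8125 cup) × 8/5 × 220 g/cup = 638.0 g
chopped pecans: 600 g × 8/5 ÷ 28.35 g/oz ≈ 33.9 oz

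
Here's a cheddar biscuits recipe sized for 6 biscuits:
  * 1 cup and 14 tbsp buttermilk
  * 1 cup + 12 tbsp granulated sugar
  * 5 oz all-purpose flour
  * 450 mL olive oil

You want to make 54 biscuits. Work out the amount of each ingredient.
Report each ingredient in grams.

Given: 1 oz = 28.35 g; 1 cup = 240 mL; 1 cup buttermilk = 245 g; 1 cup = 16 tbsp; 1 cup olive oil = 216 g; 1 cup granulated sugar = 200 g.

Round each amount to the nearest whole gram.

buttermilk: 4134 g; granulated sugar: 3150 g; all-purpose flour: 1276 g; olive oil: 3645 g

Scaling factor: 54/6 = 9.
buttermilk: (1 cup + 14 tbsp = 1.875 cup) × 9 × 245 g/cup ≈ 4134 g
granulated sugar: (1 cup + 12 tbsp = 1.75 cup) × 9 × 200 g/cup = 3150 g
all-purpose flour: 5 oz × 9 × 28.35 g/oz ≈ 1276 g
olive oil: 450 mL × 9 ÷ 240 mL/cup × 216 g/cup = 3645 g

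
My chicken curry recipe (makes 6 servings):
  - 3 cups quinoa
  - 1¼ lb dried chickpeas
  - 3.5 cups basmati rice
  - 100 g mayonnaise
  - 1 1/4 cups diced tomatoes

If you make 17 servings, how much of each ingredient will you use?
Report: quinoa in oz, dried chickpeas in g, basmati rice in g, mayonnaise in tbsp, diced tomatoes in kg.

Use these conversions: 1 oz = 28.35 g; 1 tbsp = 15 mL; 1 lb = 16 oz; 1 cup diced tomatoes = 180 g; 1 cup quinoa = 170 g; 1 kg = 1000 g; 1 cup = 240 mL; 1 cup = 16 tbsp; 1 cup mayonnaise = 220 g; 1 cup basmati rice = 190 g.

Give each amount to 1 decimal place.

Scaling factor: 17/6.
quinoa: 3 cup × 17/6 × 170 g/cup ÷ 28.35 g/oz ≈ 51.0 oz
dried chickpeas: 1.25 lb × 17/6 × 16 oz/lb × 28.35 g/oz = 1606.5 g
basmati rice: 3.5 cup × 17/6 × 190 g/cup ≈ 1884.2 g
mayonnaise: 100 g × 17/6 ÷ 220 g/cup × 16 tbsp/cup ≈ 20.6 tbsp
diced tomatoes: 1.25 cup × 17/6 × 180 g/cup ÷ 1000 g/kg ≈ 0.6 kg

quinoa: 51.0 oz; dried chickpeas: 1606.5 g; basmati rice: 1884.2 g; mayonnaise: 20.6 tbsp; diced tomatoes: 0.6 kg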